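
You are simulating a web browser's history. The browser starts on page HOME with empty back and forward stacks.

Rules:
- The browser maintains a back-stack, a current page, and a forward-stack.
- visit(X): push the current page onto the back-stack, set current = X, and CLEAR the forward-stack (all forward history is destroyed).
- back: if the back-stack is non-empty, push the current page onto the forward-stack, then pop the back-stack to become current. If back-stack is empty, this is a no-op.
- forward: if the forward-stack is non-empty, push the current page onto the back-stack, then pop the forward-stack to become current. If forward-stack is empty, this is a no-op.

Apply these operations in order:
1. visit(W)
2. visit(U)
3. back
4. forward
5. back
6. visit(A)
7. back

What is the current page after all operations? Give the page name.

After 1 (visit(W)): cur=W back=1 fwd=0
After 2 (visit(U)): cur=U back=2 fwd=0
After 3 (back): cur=W back=1 fwd=1
After 4 (forward): cur=U back=2 fwd=0
After 5 (back): cur=W back=1 fwd=1
After 6 (visit(A)): cur=A back=2 fwd=0
After 7 (back): cur=W back=1 fwd=1

Answer: W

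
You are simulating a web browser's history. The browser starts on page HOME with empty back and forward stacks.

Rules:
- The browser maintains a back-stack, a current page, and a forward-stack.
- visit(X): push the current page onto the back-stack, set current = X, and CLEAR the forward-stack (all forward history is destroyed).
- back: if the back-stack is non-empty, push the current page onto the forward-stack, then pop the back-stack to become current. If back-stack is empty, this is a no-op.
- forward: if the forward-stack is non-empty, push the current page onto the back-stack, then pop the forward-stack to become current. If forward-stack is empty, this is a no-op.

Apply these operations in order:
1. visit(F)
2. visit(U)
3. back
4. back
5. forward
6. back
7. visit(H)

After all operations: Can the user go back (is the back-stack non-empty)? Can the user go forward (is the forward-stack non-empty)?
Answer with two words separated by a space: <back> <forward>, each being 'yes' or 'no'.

Answer: yes no

Derivation:
After 1 (visit(F)): cur=F back=1 fwd=0
After 2 (visit(U)): cur=U back=2 fwd=0
After 3 (back): cur=F back=1 fwd=1
After 4 (back): cur=HOME back=0 fwd=2
After 5 (forward): cur=F back=1 fwd=1
After 6 (back): cur=HOME back=0 fwd=2
After 7 (visit(H)): cur=H back=1 fwd=0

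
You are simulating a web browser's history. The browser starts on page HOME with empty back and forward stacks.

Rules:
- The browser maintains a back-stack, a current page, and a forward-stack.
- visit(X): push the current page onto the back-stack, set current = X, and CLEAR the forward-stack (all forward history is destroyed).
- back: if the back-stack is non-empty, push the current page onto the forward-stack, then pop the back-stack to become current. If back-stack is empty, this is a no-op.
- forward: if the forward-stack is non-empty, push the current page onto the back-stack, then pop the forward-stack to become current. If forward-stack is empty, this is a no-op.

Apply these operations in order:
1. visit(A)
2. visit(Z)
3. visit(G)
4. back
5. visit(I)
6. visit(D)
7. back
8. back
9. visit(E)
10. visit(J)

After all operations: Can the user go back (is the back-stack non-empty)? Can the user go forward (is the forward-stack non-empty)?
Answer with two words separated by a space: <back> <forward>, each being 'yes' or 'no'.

After 1 (visit(A)): cur=A back=1 fwd=0
After 2 (visit(Z)): cur=Z back=2 fwd=0
After 3 (visit(G)): cur=G back=3 fwd=0
After 4 (back): cur=Z back=2 fwd=1
After 5 (visit(I)): cur=I back=3 fwd=0
After 6 (visit(D)): cur=D back=4 fwd=0
After 7 (back): cur=I back=3 fwd=1
After 8 (back): cur=Z back=2 fwd=2
After 9 (visit(E)): cur=E back=3 fwd=0
After 10 (visit(J)): cur=J back=4 fwd=0

Answer: yes no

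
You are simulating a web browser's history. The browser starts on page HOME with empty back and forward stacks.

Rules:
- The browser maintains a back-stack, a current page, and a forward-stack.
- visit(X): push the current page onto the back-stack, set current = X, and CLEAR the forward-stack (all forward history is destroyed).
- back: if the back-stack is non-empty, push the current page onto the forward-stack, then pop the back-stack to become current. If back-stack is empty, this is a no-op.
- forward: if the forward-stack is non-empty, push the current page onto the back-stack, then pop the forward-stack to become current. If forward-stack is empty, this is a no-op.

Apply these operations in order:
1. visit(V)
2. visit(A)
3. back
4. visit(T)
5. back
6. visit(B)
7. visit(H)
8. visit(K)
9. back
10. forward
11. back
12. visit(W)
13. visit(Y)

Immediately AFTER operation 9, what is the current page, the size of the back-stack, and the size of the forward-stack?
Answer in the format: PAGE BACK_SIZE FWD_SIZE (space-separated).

After 1 (visit(V)): cur=V back=1 fwd=0
After 2 (visit(A)): cur=A back=2 fwd=0
After 3 (back): cur=V back=1 fwd=1
After 4 (visit(T)): cur=T back=2 fwd=0
After 5 (back): cur=V back=1 fwd=1
After 6 (visit(B)): cur=B back=2 fwd=0
After 7 (visit(H)): cur=H back=3 fwd=0
After 8 (visit(K)): cur=K back=4 fwd=0
After 9 (back): cur=H back=3 fwd=1

H 3 1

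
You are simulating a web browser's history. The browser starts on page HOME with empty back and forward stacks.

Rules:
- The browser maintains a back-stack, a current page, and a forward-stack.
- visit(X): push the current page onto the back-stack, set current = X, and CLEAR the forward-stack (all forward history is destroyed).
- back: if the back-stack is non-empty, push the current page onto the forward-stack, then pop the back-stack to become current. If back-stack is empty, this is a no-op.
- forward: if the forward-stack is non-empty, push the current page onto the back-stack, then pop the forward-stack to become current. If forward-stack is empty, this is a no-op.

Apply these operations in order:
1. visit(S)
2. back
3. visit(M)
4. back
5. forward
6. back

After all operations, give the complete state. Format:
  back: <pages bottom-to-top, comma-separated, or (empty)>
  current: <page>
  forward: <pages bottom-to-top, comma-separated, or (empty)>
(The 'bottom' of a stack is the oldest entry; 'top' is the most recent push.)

Answer: back: (empty)
current: HOME
forward: M

Derivation:
After 1 (visit(S)): cur=S back=1 fwd=0
After 2 (back): cur=HOME back=0 fwd=1
After 3 (visit(M)): cur=M back=1 fwd=0
After 4 (back): cur=HOME back=0 fwd=1
After 5 (forward): cur=M back=1 fwd=0
After 6 (back): cur=HOME back=0 fwd=1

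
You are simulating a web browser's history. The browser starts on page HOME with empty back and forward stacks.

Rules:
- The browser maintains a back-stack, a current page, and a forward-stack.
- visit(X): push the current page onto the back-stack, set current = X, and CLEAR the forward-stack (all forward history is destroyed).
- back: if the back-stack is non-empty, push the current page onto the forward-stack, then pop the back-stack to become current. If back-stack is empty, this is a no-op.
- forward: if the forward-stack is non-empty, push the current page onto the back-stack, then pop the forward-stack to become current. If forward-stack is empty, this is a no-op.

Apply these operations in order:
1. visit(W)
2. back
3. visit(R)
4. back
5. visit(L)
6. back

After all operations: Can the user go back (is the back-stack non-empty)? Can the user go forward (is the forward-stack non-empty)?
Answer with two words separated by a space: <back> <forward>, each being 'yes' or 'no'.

Answer: no yes

Derivation:
After 1 (visit(W)): cur=W back=1 fwd=0
After 2 (back): cur=HOME back=0 fwd=1
After 3 (visit(R)): cur=R back=1 fwd=0
After 4 (back): cur=HOME back=0 fwd=1
After 5 (visit(L)): cur=L back=1 fwd=0
After 6 (back): cur=HOME back=0 fwd=1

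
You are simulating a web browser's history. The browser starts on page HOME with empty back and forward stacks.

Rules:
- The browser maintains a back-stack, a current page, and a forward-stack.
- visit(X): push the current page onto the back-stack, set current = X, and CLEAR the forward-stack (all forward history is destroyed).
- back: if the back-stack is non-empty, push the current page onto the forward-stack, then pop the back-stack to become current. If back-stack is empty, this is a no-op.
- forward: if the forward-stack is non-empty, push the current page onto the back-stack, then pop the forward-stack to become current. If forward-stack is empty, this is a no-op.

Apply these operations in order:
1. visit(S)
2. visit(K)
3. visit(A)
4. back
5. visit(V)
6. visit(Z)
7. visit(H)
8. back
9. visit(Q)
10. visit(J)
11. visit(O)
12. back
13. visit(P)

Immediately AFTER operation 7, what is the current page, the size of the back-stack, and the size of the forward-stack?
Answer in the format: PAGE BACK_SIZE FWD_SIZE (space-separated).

After 1 (visit(S)): cur=S back=1 fwd=0
After 2 (visit(K)): cur=K back=2 fwd=0
After 3 (visit(A)): cur=A back=3 fwd=0
After 4 (back): cur=K back=2 fwd=1
After 5 (visit(V)): cur=V back=3 fwd=0
After 6 (visit(Z)): cur=Z back=4 fwd=0
After 7 (visit(H)): cur=H back=5 fwd=0

H 5 0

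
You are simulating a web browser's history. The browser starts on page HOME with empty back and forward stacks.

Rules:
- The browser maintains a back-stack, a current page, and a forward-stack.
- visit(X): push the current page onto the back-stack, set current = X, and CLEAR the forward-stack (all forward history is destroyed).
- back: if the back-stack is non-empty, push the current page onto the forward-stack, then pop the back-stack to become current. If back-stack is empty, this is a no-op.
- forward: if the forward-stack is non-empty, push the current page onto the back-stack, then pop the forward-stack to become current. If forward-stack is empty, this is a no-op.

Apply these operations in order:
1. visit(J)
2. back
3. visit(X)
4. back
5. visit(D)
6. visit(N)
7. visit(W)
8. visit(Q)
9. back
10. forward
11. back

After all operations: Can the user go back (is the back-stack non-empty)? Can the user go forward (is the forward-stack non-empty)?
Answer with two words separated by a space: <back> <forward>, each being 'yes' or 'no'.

After 1 (visit(J)): cur=J back=1 fwd=0
After 2 (back): cur=HOME back=0 fwd=1
After 3 (visit(X)): cur=X back=1 fwd=0
After 4 (back): cur=HOME back=0 fwd=1
After 5 (visit(D)): cur=D back=1 fwd=0
After 6 (visit(N)): cur=N back=2 fwd=0
After 7 (visit(W)): cur=W back=3 fwd=0
After 8 (visit(Q)): cur=Q back=4 fwd=0
After 9 (back): cur=W back=3 fwd=1
After 10 (forward): cur=Q back=4 fwd=0
After 11 (back): cur=W back=3 fwd=1

Answer: yes yes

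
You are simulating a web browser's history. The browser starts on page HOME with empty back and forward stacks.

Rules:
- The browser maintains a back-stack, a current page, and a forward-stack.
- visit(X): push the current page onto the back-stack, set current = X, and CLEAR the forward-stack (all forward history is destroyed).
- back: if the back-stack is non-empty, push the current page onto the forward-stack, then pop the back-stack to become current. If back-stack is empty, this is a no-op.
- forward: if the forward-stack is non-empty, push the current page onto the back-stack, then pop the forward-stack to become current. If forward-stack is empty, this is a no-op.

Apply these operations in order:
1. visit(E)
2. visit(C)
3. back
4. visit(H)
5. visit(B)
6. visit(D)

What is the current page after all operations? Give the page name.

Answer: D

Derivation:
After 1 (visit(E)): cur=E back=1 fwd=0
After 2 (visit(C)): cur=C back=2 fwd=0
After 3 (back): cur=E back=1 fwd=1
After 4 (visit(H)): cur=H back=2 fwd=0
After 5 (visit(B)): cur=B back=3 fwd=0
After 6 (visit(D)): cur=D back=4 fwd=0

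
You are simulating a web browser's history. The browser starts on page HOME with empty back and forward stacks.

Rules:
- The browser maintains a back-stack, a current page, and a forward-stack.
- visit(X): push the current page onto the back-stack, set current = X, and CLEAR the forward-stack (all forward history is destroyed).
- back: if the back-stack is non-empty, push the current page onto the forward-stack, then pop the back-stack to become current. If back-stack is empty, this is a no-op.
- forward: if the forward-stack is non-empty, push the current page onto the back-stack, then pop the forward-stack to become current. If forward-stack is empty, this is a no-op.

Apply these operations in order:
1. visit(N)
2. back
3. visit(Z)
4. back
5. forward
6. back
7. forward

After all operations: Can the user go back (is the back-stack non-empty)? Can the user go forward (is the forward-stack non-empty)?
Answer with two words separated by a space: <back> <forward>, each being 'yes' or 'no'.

After 1 (visit(N)): cur=N back=1 fwd=0
After 2 (back): cur=HOME back=0 fwd=1
After 3 (visit(Z)): cur=Z back=1 fwd=0
After 4 (back): cur=HOME back=0 fwd=1
After 5 (forward): cur=Z back=1 fwd=0
After 6 (back): cur=HOME back=0 fwd=1
After 7 (forward): cur=Z back=1 fwd=0

Answer: yes no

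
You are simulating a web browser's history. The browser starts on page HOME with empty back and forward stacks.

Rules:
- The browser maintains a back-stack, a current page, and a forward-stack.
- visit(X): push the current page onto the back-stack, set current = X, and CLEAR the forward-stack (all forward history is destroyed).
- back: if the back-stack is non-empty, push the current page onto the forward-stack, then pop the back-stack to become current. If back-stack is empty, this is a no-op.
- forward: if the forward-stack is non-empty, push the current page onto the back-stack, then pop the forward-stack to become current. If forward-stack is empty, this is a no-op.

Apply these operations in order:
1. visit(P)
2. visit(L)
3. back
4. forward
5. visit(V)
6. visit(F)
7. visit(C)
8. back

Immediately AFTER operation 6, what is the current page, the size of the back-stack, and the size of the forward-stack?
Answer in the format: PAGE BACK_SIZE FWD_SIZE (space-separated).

After 1 (visit(P)): cur=P back=1 fwd=0
After 2 (visit(L)): cur=L back=2 fwd=0
After 3 (back): cur=P back=1 fwd=1
After 4 (forward): cur=L back=2 fwd=0
After 5 (visit(V)): cur=V back=3 fwd=0
After 6 (visit(F)): cur=F back=4 fwd=0

F 4 0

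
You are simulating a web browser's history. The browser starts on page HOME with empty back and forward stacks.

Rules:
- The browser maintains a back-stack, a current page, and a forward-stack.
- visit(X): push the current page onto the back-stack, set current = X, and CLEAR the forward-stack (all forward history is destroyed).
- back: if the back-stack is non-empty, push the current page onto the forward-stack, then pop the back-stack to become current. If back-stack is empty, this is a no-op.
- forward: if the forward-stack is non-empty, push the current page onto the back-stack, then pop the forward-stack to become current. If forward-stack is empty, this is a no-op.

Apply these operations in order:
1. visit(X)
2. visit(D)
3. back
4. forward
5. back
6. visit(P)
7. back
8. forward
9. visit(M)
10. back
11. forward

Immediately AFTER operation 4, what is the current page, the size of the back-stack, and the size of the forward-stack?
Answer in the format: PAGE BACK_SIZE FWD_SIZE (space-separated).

After 1 (visit(X)): cur=X back=1 fwd=0
After 2 (visit(D)): cur=D back=2 fwd=0
After 3 (back): cur=X back=1 fwd=1
After 4 (forward): cur=D back=2 fwd=0

D 2 0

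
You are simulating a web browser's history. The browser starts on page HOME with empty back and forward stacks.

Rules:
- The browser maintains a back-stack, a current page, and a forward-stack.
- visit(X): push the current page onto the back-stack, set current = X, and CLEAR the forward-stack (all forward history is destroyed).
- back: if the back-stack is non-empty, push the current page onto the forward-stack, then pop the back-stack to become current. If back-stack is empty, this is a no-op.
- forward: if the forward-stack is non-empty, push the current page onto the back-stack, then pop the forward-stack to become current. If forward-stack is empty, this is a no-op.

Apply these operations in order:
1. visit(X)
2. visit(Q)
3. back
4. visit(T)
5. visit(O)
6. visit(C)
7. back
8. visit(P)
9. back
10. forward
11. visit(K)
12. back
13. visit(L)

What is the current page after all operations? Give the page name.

After 1 (visit(X)): cur=X back=1 fwd=0
After 2 (visit(Q)): cur=Q back=2 fwd=0
After 3 (back): cur=X back=1 fwd=1
After 4 (visit(T)): cur=T back=2 fwd=0
After 5 (visit(O)): cur=O back=3 fwd=0
After 6 (visit(C)): cur=C back=4 fwd=0
After 7 (back): cur=O back=3 fwd=1
After 8 (visit(P)): cur=P back=4 fwd=0
After 9 (back): cur=O back=3 fwd=1
After 10 (forward): cur=P back=4 fwd=0
After 11 (visit(K)): cur=K back=5 fwd=0
After 12 (back): cur=P back=4 fwd=1
After 13 (visit(L)): cur=L back=5 fwd=0

Answer: L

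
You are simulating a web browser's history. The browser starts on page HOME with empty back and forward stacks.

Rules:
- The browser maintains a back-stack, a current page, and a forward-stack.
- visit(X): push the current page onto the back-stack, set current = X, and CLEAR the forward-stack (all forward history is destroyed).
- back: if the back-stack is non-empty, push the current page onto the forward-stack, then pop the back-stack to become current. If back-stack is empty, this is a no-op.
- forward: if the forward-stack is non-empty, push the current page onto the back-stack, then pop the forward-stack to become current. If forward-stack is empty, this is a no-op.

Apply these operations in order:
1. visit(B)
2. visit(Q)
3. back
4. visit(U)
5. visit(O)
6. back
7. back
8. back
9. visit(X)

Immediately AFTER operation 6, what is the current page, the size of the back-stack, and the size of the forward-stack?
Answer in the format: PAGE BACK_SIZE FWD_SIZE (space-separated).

After 1 (visit(B)): cur=B back=1 fwd=0
After 2 (visit(Q)): cur=Q back=2 fwd=0
After 3 (back): cur=B back=1 fwd=1
After 4 (visit(U)): cur=U back=2 fwd=0
After 5 (visit(O)): cur=O back=3 fwd=0
After 6 (back): cur=U back=2 fwd=1

U 2 1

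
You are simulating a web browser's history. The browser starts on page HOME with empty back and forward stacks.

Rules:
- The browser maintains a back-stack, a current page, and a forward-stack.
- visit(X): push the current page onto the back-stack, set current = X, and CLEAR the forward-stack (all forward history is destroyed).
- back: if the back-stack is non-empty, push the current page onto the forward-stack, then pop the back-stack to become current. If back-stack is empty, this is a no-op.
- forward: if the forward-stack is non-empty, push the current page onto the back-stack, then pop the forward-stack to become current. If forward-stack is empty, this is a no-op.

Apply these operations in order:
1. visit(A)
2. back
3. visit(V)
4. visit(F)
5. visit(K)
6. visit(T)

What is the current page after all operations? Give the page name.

After 1 (visit(A)): cur=A back=1 fwd=0
After 2 (back): cur=HOME back=0 fwd=1
After 3 (visit(V)): cur=V back=1 fwd=0
After 4 (visit(F)): cur=F back=2 fwd=0
After 5 (visit(K)): cur=K back=3 fwd=0
After 6 (visit(T)): cur=T back=4 fwd=0

Answer: T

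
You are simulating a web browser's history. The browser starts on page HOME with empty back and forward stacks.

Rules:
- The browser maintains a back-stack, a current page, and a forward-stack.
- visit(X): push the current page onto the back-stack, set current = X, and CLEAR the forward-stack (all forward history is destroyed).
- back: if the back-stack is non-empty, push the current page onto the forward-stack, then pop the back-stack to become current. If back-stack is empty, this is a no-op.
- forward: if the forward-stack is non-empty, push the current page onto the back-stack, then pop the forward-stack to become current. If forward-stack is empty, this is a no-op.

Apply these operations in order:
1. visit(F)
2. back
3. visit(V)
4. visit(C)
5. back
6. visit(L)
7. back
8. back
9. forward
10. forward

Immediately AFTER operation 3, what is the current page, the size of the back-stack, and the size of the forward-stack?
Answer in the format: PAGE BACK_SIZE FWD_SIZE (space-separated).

After 1 (visit(F)): cur=F back=1 fwd=0
After 2 (back): cur=HOME back=0 fwd=1
After 3 (visit(V)): cur=V back=1 fwd=0

V 1 0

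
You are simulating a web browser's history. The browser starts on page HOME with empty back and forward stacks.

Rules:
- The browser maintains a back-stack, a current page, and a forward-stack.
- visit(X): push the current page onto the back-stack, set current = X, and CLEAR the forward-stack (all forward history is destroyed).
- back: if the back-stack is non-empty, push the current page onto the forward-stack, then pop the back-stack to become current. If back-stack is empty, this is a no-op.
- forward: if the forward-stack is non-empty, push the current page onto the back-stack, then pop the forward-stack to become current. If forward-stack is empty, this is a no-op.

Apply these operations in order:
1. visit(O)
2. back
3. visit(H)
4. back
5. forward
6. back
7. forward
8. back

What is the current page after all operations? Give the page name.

After 1 (visit(O)): cur=O back=1 fwd=0
After 2 (back): cur=HOME back=0 fwd=1
After 3 (visit(H)): cur=H back=1 fwd=0
After 4 (back): cur=HOME back=0 fwd=1
After 5 (forward): cur=H back=1 fwd=0
After 6 (back): cur=HOME back=0 fwd=1
After 7 (forward): cur=H back=1 fwd=0
After 8 (back): cur=HOME back=0 fwd=1

Answer: HOME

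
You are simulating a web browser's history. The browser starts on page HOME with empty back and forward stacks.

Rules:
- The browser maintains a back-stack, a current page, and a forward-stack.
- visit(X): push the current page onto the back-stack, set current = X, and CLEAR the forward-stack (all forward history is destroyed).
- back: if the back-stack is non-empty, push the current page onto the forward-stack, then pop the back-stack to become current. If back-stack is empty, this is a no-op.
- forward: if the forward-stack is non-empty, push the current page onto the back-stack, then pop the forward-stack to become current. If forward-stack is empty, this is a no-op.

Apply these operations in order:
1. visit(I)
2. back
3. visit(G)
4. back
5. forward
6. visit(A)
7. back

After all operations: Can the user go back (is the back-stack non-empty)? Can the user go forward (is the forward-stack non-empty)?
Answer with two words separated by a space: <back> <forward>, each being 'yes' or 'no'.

After 1 (visit(I)): cur=I back=1 fwd=0
After 2 (back): cur=HOME back=0 fwd=1
After 3 (visit(G)): cur=G back=1 fwd=0
After 4 (back): cur=HOME back=0 fwd=1
After 5 (forward): cur=G back=1 fwd=0
After 6 (visit(A)): cur=A back=2 fwd=0
After 7 (back): cur=G back=1 fwd=1

Answer: yes yes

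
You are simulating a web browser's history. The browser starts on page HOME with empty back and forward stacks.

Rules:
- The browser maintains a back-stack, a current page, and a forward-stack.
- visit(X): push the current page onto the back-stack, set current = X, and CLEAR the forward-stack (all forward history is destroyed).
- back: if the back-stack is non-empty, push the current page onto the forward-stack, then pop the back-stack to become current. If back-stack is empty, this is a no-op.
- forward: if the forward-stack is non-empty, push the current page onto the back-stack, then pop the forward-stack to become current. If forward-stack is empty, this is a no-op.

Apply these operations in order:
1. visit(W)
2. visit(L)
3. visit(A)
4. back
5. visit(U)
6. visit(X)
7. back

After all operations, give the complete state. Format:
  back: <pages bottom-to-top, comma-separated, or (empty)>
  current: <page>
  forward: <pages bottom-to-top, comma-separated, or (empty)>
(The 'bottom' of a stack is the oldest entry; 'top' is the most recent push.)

After 1 (visit(W)): cur=W back=1 fwd=0
After 2 (visit(L)): cur=L back=2 fwd=0
After 3 (visit(A)): cur=A back=3 fwd=0
After 4 (back): cur=L back=2 fwd=1
After 5 (visit(U)): cur=U back=3 fwd=0
After 6 (visit(X)): cur=X back=4 fwd=0
After 7 (back): cur=U back=3 fwd=1

Answer: back: HOME,W,L
current: U
forward: X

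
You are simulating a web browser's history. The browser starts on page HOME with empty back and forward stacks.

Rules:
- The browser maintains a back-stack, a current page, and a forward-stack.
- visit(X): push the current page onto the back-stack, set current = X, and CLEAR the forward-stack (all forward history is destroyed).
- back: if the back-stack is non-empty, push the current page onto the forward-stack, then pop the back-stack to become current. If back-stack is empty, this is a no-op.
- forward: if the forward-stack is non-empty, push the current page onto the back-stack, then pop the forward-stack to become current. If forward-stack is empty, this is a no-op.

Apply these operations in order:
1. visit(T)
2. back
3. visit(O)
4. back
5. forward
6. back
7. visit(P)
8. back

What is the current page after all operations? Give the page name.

Answer: HOME

Derivation:
After 1 (visit(T)): cur=T back=1 fwd=0
After 2 (back): cur=HOME back=0 fwd=1
After 3 (visit(O)): cur=O back=1 fwd=0
After 4 (back): cur=HOME back=0 fwd=1
After 5 (forward): cur=O back=1 fwd=0
After 6 (back): cur=HOME back=0 fwd=1
After 7 (visit(P)): cur=P back=1 fwd=0
After 8 (back): cur=HOME back=0 fwd=1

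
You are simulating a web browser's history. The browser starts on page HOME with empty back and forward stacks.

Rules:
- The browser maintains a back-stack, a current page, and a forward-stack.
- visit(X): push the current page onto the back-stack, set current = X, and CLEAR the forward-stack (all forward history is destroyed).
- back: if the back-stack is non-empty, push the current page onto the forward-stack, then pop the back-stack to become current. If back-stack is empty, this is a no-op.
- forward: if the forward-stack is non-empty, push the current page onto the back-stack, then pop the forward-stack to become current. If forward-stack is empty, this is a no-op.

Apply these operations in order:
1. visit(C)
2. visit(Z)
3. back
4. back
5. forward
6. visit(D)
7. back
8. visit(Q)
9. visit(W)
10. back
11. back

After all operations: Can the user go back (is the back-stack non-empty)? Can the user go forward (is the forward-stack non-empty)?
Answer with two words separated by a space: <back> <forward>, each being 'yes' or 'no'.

Answer: yes yes

Derivation:
After 1 (visit(C)): cur=C back=1 fwd=0
After 2 (visit(Z)): cur=Z back=2 fwd=0
After 3 (back): cur=C back=1 fwd=1
After 4 (back): cur=HOME back=0 fwd=2
After 5 (forward): cur=C back=1 fwd=1
After 6 (visit(D)): cur=D back=2 fwd=0
After 7 (back): cur=C back=1 fwd=1
After 8 (visit(Q)): cur=Q back=2 fwd=0
After 9 (visit(W)): cur=W back=3 fwd=0
After 10 (back): cur=Q back=2 fwd=1
After 11 (back): cur=C back=1 fwd=2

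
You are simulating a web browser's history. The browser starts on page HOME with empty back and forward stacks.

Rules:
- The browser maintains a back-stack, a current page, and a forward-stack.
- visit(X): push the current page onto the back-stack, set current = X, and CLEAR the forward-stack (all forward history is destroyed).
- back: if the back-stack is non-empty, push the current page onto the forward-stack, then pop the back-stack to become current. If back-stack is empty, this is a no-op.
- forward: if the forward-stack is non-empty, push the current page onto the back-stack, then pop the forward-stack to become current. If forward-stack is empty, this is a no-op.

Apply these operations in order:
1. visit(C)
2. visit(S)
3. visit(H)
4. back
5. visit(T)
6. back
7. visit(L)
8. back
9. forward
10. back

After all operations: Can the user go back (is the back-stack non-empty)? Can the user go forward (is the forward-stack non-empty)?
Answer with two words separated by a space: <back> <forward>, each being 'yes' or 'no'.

Answer: yes yes

Derivation:
After 1 (visit(C)): cur=C back=1 fwd=0
After 2 (visit(S)): cur=S back=2 fwd=0
After 3 (visit(H)): cur=H back=3 fwd=0
After 4 (back): cur=S back=2 fwd=1
After 5 (visit(T)): cur=T back=3 fwd=0
After 6 (back): cur=S back=2 fwd=1
After 7 (visit(L)): cur=L back=3 fwd=0
After 8 (back): cur=S back=2 fwd=1
After 9 (forward): cur=L back=3 fwd=0
After 10 (back): cur=S back=2 fwd=1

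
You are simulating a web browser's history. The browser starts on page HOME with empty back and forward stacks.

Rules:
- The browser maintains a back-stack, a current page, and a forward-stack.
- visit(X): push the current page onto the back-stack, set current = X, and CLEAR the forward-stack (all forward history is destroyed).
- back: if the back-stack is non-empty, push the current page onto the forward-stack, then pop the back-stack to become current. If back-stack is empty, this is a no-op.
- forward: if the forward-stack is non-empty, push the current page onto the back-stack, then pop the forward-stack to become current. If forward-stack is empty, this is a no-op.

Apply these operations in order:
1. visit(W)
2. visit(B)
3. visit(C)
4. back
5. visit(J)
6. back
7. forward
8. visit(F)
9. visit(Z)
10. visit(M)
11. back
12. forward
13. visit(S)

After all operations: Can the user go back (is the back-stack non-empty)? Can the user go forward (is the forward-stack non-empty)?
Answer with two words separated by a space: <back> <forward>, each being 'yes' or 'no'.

After 1 (visit(W)): cur=W back=1 fwd=0
After 2 (visit(B)): cur=B back=2 fwd=0
After 3 (visit(C)): cur=C back=3 fwd=0
After 4 (back): cur=B back=2 fwd=1
After 5 (visit(J)): cur=J back=3 fwd=0
After 6 (back): cur=B back=2 fwd=1
After 7 (forward): cur=J back=3 fwd=0
After 8 (visit(F)): cur=F back=4 fwd=0
After 9 (visit(Z)): cur=Z back=5 fwd=0
After 10 (visit(M)): cur=M back=6 fwd=0
After 11 (back): cur=Z back=5 fwd=1
After 12 (forward): cur=M back=6 fwd=0
After 13 (visit(S)): cur=S back=7 fwd=0

Answer: yes no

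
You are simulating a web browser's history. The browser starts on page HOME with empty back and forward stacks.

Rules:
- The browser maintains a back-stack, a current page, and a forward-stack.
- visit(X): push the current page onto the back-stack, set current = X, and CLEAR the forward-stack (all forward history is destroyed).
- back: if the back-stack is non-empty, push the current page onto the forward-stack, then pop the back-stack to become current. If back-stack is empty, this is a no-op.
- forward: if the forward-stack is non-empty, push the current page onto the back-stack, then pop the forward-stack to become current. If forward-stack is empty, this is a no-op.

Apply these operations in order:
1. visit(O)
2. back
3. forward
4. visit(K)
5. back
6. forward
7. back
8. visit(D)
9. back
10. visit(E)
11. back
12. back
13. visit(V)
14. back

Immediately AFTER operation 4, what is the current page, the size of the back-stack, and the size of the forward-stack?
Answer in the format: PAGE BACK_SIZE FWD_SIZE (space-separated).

After 1 (visit(O)): cur=O back=1 fwd=0
After 2 (back): cur=HOME back=0 fwd=1
After 3 (forward): cur=O back=1 fwd=0
After 4 (visit(K)): cur=K back=2 fwd=0

K 2 0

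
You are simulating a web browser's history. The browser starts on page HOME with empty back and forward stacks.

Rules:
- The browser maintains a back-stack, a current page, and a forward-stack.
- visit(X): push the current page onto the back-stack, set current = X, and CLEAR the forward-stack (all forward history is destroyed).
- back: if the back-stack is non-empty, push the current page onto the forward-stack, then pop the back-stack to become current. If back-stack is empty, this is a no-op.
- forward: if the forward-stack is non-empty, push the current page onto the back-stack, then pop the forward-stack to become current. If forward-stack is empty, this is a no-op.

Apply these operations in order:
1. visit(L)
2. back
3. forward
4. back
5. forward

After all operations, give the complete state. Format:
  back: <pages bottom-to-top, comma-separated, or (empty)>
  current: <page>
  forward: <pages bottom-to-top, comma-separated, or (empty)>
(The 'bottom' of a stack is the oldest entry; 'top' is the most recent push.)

After 1 (visit(L)): cur=L back=1 fwd=0
After 2 (back): cur=HOME back=0 fwd=1
After 3 (forward): cur=L back=1 fwd=0
After 4 (back): cur=HOME back=0 fwd=1
After 5 (forward): cur=L back=1 fwd=0

Answer: back: HOME
current: L
forward: (empty)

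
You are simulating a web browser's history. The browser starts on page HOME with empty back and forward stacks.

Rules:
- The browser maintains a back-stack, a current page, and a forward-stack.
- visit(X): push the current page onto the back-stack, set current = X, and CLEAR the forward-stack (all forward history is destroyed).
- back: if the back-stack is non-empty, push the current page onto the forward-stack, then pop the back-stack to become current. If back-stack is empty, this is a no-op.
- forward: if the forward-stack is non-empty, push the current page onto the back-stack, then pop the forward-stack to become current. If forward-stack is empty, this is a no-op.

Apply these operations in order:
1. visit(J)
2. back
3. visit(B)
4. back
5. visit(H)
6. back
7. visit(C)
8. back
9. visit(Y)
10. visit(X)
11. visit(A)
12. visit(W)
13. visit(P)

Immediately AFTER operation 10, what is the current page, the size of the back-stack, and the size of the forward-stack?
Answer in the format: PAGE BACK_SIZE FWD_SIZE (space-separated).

After 1 (visit(J)): cur=J back=1 fwd=0
After 2 (back): cur=HOME back=0 fwd=1
After 3 (visit(B)): cur=B back=1 fwd=0
After 4 (back): cur=HOME back=0 fwd=1
After 5 (visit(H)): cur=H back=1 fwd=0
After 6 (back): cur=HOME back=0 fwd=1
After 7 (visit(C)): cur=C back=1 fwd=0
After 8 (back): cur=HOME back=0 fwd=1
After 9 (visit(Y)): cur=Y back=1 fwd=0
After 10 (visit(X)): cur=X back=2 fwd=0

X 2 0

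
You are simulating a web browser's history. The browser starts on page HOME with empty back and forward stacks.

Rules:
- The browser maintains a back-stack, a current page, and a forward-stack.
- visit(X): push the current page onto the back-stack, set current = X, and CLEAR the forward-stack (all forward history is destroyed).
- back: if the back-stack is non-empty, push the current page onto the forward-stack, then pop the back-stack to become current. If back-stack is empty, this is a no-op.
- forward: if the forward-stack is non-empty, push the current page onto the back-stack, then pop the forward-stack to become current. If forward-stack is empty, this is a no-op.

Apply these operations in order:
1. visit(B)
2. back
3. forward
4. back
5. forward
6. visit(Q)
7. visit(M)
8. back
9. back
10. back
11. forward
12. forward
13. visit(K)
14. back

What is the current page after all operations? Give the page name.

Answer: Q

Derivation:
After 1 (visit(B)): cur=B back=1 fwd=0
After 2 (back): cur=HOME back=0 fwd=1
After 3 (forward): cur=B back=1 fwd=0
After 4 (back): cur=HOME back=0 fwd=1
After 5 (forward): cur=B back=1 fwd=0
After 6 (visit(Q)): cur=Q back=2 fwd=0
After 7 (visit(M)): cur=M back=3 fwd=0
After 8 (back): cur=Q back=2 fwd=1
After 9 (back): cur=B back=1 fwd=2
After 10 (back): cur=HOME back=0 fwd=3
After 11 (forward): cur=B back=1 fwd=2
After 12 (forward): cur=Q back=2 fwd=1
After 13 (visit(K)): cur=K back=3 fwd=0
After 14 (back): cur=Q back=2 fwd=1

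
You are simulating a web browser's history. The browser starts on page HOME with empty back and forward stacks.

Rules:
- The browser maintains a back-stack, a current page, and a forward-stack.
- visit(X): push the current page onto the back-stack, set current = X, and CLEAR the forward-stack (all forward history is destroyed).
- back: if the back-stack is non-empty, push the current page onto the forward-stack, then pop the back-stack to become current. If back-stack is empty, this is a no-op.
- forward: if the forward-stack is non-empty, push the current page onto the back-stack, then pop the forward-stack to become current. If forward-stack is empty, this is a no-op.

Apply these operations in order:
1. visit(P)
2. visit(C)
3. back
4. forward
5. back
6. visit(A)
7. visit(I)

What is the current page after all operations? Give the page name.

Answer: I

Derivation:
After 1 (visit(P)): cur=P back=1 fwd=0
After 2 (visit(C)): cur=C back=2 fwd=0
After 3 (back): cur=P back=1 fwd=1
After 4 (forward): cur=C back=2 fwd=0
After 5 (back): cur=P back=1 fwd=1
After 6 (visit(A)): cur=A back=2 fwd=0
After 7 (visit(I)): cur=I back=3 fwd=0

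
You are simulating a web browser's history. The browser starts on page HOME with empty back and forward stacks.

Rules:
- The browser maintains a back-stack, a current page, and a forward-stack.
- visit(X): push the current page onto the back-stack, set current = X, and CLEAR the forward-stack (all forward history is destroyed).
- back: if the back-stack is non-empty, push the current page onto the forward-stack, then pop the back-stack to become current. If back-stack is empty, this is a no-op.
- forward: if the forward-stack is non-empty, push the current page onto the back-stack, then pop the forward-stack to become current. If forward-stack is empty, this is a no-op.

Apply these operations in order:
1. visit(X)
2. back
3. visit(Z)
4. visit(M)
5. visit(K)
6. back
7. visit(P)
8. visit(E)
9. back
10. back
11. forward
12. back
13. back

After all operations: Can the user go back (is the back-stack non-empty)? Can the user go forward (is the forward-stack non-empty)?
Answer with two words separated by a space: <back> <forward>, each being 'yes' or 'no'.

Answer: yes yes

Derivation:
After 1 (visit(X)): cur=X back=1 fwd=0
After 2 (back): cur=HOME back=0 fwd=1
After 3 (visit(Z)): cur=Z back=1 fwd=0
After 4 (visit(M)): cur=M back=2 fwd=0
After 5 (visit(K)): cur=K back=3 fwd=0
After 6 (back): cur=M back=2 fwd=1
After 7 (visit(P)): cur=P back=3 fwd=0
After 8 (visit(E)): cur=E back=4 fwd=0
After 9 (back): cur=P back=3 fwd=1
After 10 (back): cur=M back=2 fwd=2
After 11 (forward): cur=P back=3 fwd=1
After 12 (back): cur=M back=2 fwd=2
After 13 (back): cur=Z back=1 fwd=3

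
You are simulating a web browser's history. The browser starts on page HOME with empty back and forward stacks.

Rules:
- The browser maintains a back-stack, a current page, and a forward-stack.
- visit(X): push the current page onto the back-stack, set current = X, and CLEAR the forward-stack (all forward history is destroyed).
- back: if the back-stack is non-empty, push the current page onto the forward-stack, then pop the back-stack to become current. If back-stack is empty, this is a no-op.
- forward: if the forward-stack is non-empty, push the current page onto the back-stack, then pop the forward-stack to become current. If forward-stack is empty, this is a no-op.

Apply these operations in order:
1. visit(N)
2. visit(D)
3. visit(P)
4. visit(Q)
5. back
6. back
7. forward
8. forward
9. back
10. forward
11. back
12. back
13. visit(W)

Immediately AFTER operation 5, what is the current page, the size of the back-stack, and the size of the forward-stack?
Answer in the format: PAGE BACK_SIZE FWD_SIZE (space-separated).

After 1 (visit(N)): cur=N back=1 fwd=0
After 2 (visit(D)): cur=D back=2 fwd=0
After 3 (visit(P)): cur=P back=3 fwd=0
After 4 (visit(Q)): cur=Q back=4 fwd=0
After 5 (back): cur=P back=3 fwd=1

P 3 1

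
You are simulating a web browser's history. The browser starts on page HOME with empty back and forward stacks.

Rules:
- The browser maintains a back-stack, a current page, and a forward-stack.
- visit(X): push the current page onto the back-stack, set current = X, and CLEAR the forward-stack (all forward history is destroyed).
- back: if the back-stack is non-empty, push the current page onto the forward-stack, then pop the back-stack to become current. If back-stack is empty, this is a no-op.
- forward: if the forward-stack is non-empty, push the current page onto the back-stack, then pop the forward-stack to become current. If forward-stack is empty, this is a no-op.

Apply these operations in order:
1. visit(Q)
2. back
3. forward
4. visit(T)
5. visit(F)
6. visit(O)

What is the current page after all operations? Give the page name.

After 1 (visit(Q)): cur=Q back=1 fwd=0
After 2 (back): cur=HOME back=0 fwd=1
After 3 (forward): cur=Q back=1 fwd=0
After 4 (visit(T)): cur=T back=2 fwd=0
After 5 (visit(F)): cur=F back=3 fwd=0
After 6 (visit(O)): cur=O back=4 fwd=0

Answer: O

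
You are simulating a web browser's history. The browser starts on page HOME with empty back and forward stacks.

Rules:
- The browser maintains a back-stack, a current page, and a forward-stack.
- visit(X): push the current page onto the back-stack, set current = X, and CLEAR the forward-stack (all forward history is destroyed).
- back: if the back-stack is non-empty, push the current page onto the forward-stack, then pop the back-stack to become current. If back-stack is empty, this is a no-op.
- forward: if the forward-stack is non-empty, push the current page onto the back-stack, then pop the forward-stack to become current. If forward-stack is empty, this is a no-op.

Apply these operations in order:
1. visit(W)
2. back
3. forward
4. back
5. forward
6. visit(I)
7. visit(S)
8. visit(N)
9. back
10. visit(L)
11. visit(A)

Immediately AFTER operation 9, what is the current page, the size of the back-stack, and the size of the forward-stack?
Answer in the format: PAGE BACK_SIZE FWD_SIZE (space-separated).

After 1 (visit(W)): cur=W back=1 fwd=0
After 2 (back): cur=HOME back=0 fwd=1
After 3 (forward): cur=W back=1 fwd=0
After 4 (back): cur=HOME back=0 fwd=1
After 5 (forward): cur=W back=1 fwd=0
After 6 (visit(I)): cur=I back=2 fwd=0
After 7 (visit(S)): cur=S back=3 fwd=0
After 8 (visit(N)): cur=N back=4 fwd=0
After 9 (back): cur=S back=3 fwd=1

S 3 1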